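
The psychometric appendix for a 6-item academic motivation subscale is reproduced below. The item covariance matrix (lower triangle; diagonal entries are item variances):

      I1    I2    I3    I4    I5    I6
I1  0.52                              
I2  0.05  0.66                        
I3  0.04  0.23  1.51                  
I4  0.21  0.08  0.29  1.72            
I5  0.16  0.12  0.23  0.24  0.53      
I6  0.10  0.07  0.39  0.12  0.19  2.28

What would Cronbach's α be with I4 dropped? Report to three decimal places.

Remaining items: I1, I2, I3, I5, I6 (k = 5).
sum of item variances = 0.52 + 0.66 + 1.51 + 0.53 + 2.28 = 5.50
Var(T) = 5.50 + 2 × 1.58 = 8.66
α (item deleted) = (5/4)·(1 − 5.50/8.66) = 0.456

α = 0.456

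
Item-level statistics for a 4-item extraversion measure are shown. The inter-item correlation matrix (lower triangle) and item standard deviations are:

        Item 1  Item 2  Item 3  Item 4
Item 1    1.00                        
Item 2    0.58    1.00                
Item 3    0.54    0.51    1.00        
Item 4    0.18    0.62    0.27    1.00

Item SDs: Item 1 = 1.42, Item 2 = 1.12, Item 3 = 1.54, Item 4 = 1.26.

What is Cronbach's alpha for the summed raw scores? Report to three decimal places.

α = 0.754

Σσ²ᵢ = 1.42² + 1.12² + 1.54² + 1.26² = 7.2300
Covariances σ_ij = r_ij · s_i · s_j:
  σ(Item 1,Item 2) = 0.58 × 1.42 × 1.12 = 0.9224
  σ(Item 1,Item 3) = 0.54 × 1.42 × 1.54 = 1.1809
  σ(Item 1,Item 4) = 0.18 × 1.42 × 1.26 = 0.3221
  σ(Item 2,Item 3) = 0.51 × 1.12 × 1.54 = 0.8796
  σ(Item 2,Item 4) = 0.62 × 1.12 × 1.26 = 0.8749
  σ(Item 3,Item 4) = 0.27 × 1.54 × 1.26 = 0.5239
σ²_T = Σσ²ᵢ + 2·Σσ_ij = 7.2300 + 2 × 4.7038 = 16.6376
α = (4/3)·(1 − 7.2300/16.6376) = 0.754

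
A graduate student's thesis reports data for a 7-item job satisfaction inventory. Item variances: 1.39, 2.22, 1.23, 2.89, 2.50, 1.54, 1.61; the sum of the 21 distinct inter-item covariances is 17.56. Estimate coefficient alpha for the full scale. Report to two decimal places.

sum of item variances = 1.39 + 2.22 + 1.23 + 2.89 + 2.50 + 1.54 + 1.61 = 13.38
Sum of distinct covariances = 17.56
σ²_total = sum of item variances + 2·Σcov = 13.38 + 2 × 17.56 = 48.50
α = (7/6)·(1 − 13.38/48.50) = 0.84

coefficient alpha = 0.84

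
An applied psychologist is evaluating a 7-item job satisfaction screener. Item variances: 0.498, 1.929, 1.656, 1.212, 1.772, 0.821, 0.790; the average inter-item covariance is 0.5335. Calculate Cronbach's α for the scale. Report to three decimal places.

Σσᵢ² = 0.498 + 1.929 + 1.656 + 1.212 + 1.772 + 0.821 + 0.790 = 8.678
Sum of the 21 distinct covariances = 21 × 0.5335 = 11.2035
total variance = Σσᵢ² + 2·Σcov = 8.678 + 2 × 11.2035 = 31.0850
α = (7/6)·(1 − 8.678/31.0850) = 0.841

Cronbach's α = 0.841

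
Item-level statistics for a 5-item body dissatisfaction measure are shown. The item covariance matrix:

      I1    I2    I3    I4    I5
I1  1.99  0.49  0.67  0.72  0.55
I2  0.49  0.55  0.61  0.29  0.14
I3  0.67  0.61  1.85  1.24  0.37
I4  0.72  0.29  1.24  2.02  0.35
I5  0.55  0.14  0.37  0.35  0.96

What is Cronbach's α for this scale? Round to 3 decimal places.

Σσ²ᵢ = 1.99 + 0.55 + 1.85 + 2.02 + 0.96 = 7.37
Sum of off-diagonal covariances = 5.43
σ²_total = 7.37 + 2 × 5.43 = 18.23
α = (k/(k−1))·(1 − Σσ²ᵢ/σ²_total) = (5/4)·(1 − 7.37/18.23) = 0.745

Cronbach's α = 0.745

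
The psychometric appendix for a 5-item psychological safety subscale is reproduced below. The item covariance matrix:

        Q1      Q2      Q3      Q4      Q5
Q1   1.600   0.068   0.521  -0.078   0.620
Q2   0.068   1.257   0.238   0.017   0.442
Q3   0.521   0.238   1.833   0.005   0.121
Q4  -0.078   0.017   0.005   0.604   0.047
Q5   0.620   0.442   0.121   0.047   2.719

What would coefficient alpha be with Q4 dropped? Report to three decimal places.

coefficient alpha = 0.469

Remaining items: Q1, Q2, Q3, Q5 (k = 4).
Σσᵢ² = 1.600 + 1.257 + 1.833 + 2.719 = 7.409
σ²_T = 7.409 + 2 × 2.010 = 11.429
α (item deleted) = (4/3)·(1 − 7.409/11.429) = 0.469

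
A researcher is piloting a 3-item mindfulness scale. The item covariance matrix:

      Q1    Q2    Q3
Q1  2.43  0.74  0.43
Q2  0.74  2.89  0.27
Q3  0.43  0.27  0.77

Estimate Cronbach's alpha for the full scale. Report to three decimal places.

sum of item variances = 2.43 + 2.89 + 0.77 = 6.09
Sum of the distinct covariances = 1.44
σ²_total = 6.09 + 2 × 1.44 = 8.97
α = (k/(k−1))·(1 − sum of item variances/σ²_total) = (3/2)·(1 − 6.09/8.97) = 0.482

Cronbach's alpha = 0.482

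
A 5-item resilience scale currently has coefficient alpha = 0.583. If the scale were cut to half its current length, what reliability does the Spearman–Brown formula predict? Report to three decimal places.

Length factor m = 1/2
α' = m·α / (1 − (1−m)·α)
   = 1/2 × 0.583 / (1 − (1 − 1/2) × 0.583)
   = 0.2915 / 0.7085 = 0.411

predicted reliability = 0.411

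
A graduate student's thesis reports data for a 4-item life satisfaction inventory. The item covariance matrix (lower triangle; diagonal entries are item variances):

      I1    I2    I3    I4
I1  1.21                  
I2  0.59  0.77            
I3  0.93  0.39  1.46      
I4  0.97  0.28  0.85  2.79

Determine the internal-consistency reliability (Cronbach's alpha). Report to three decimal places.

α = 0.750

Σσ²ᵢ = 1.21 + 0.77 + 1.46 + 2.79 = 6.23
Sum of the distinct covariances = 4.01
σ²_total = 6.23 + 2 × 4.01 = 14.25
α = (k/(k−1))·(1 − Σσ²ᵢ/σ²_total) = (4/3)·(1 − 6.23/14.25) = 0.750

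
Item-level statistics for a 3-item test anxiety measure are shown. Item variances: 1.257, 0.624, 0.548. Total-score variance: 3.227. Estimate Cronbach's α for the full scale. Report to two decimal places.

α = 0.37

sum of item variances = 1.257 + 0.624 + 0.548 = 2.429
α = (k/(k−1))·(1 − sum of item variances/Var(T)) = (3/2)·(1 − 2.429/3.227) = 0.37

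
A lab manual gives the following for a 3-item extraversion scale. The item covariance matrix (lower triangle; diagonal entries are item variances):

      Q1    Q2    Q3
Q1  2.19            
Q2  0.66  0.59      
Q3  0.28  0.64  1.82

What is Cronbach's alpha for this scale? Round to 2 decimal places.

α = 0.61

Σσᵢ² = 2.19 + 0.59 + 1.82 = 4.60
Sum of the distinct covariances = 1.58
σ²_T = 4.60 + 2 × 1.58 = 7.76
α = (k/(k−1))·(1 − Σσᵢ²/σ²_T) = (3/2)·(1 − 4.60/7.76) = 0.61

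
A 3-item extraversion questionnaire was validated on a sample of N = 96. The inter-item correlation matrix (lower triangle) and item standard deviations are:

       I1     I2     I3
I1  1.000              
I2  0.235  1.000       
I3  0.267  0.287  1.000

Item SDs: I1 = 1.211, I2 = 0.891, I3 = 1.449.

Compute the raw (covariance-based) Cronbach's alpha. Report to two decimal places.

Σσ²ᵢ = 1.211² + 0.891² + 1.449² = 4.3600
Covariances σ_ij = r_ij · s_i · s_j:
  σ(I1,I2) = 0.235 × 1.211 × 0.891 = 0.2536
  σ(I1,I3) = 0.267 × 1.211 × 1.449 = 0.4685
  σ(I2,I3) = 0.287 × 0.891 × 1.449 = 0.3705
σ²_T = Σσ²ᵢ + 2·Σσ_ij = 4.3600 + 2 × 1.0926 = 6.5452
α = (3/2)·(1 − 4.3600/6.5452) = 0.50

α = 0.50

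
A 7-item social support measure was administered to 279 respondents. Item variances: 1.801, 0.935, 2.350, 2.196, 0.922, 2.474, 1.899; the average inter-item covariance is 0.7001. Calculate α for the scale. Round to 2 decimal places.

sum of item variances = 1.801 + 0.935 + 2.350 + 2.196 + 0.922 + 2.474 + 1.899 = 12.577
Sum of the 21 distinct covariances = 21 × 0.7001 = 14.7021
total variance = sum of item variances + 2·Σcov = 12.577 + 2 × 14.7021 = 41.9812
α = (7/6)·(1 − 12.577/41.9812) = 0.82

α = 0.82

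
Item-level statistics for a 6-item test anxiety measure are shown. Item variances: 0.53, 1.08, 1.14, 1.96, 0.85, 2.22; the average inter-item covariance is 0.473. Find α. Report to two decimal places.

α = 0.78

Σσ²ᵢ = 0.53 + 1.08 + 1.14 + 1.96 + 0.85 + 2.22 = 7.78
Sum of the 15 distinct covariances = 15 × 0.473 = 7.095
total variance = Σσ²ᵢ + 2·Σcov = 7.78 + 2 × 7.095 = 21.970
α = (6/5)·(1 − 7.78/21.970) = 0.78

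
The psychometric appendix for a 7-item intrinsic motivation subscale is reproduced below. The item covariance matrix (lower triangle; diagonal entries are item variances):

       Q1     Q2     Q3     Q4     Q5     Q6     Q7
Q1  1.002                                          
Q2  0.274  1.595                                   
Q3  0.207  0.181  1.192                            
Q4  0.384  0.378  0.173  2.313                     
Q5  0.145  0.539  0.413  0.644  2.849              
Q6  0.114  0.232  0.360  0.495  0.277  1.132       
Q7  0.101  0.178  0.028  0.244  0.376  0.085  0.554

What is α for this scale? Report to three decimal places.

sum of item variances = 1.002 + 1.595 + 1.192 + 2.313 + 2.849 + 1.132 + 0.554 = 10.637
Sum of the distinct covariances = 5.828
σ²_total = 10.637 + 2 × 5.828 = 22.293
α = (k/(k−1))·(1 − sum of item variances/σ²_total) = (7/6)·(1 − 10.637/22.293) = 0.610

α = 0.610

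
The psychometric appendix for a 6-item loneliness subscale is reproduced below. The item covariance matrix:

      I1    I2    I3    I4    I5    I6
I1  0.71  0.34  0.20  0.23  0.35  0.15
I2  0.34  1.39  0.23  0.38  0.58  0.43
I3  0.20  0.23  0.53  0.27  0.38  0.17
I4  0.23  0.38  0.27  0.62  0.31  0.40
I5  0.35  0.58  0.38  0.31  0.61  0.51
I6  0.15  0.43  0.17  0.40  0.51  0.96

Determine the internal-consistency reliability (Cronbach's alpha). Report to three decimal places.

Cronbach's alpha = 0.806

Σσᵢ² = 0.71 + 1.39 + 0.53 + 0.62 + 0.61 + 0.96 = 4.82
Σ_{i<j} σ_ij = 4.93
σ²_total = 4.82 + 2 × 4.93 = 14.68
α = (k/(k−1))·(1 − Σσᵢ²/σ²_total) = (6/5)·(1 − 4.82/14.68) = 0.806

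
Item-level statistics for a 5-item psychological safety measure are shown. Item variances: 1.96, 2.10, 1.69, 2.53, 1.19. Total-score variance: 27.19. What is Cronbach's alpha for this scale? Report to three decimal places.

α = 0.815

sum of item variances = 1.96 + 2.10 + 1.69 + 2.53 + 1.19 = 9.47
α = (k/(k−1))·(1 − sum of item variances/Var(T)) = (5/4)·(1 − 9.47/27.19) = 0.815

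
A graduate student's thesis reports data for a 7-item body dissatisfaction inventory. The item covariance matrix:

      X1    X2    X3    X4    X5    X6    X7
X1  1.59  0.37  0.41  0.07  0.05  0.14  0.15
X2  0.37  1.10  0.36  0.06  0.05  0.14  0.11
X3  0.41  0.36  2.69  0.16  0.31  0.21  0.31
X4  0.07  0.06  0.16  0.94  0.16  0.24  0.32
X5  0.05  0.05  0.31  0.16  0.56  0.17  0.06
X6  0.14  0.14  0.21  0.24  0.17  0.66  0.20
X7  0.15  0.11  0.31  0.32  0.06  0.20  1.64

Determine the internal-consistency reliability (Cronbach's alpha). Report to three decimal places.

Cronbach's alpha = 0.547

Σσ²ᵢ = 1.59 + 1.10 + 2.69 + 0.94 + 0.56 + 0.66 + 1.64 = 9.18
Sum of the distinct covariances = 4.05
total variance = 9.18 + 2 × 4.05 = 17.28
α = (k/(k−1))·(1 − Σσ²ᵢ/total variance) = (7/6)·(1 − 9.18/17.28) = 0.547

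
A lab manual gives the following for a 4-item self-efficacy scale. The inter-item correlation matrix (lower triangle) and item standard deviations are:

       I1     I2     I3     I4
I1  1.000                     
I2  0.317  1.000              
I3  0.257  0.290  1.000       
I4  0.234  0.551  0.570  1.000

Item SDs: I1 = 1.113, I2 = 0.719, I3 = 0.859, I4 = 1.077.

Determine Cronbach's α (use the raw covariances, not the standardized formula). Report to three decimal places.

Cronbach's α = 0.682

Σσ²ᵢ = 1.113² + 0.719² + 0.859² + 1.077² = 3.6535
Covariances σ_ij = r_ij · s_i · s_j:
  σ(I1,I2) = 0.317 × 1.113 × 0.719 = 0.2537
  σ(I1,I3) = 0.257 × 1.113 × 0.859 = 0.2457
  σ(I1,I4) = 0.234 × 1.113 × 1.077 = 0.2805
  σ(I2,I3) = 0.290 × 0.719 × 0.859 = 0.1791
  σ(I2,I4) = 0.551 × 0.719 × 1.077 = 0.4267
  σ(I3,I4) = 0.570 × 0.859 × 1.077 = 0.5273
σ²_T = Σσ²ᵢ + 2·Σσ_ij = 3.6535 + 2 × 1.9130 = 7.4795
α = (4/3)·(1 − 3.6535/7.4795) = 0.682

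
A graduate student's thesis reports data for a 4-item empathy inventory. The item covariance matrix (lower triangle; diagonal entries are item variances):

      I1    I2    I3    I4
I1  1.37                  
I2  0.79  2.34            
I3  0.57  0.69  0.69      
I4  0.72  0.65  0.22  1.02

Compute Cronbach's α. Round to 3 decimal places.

Cronbach's α = 0.764

ΣVar(i) = 1.37 + 2.34 + 0.69 + 1.02 = 5.42
Sum of the distinct covariances = 3.64
σ²_T = 5.42 + 2 × 3.64 = 12.70
α = (k/(k−1))·(1 − ΣVar(i)/σ²_T) = (4/3)·(1 − 5.42/12.70) = 0.764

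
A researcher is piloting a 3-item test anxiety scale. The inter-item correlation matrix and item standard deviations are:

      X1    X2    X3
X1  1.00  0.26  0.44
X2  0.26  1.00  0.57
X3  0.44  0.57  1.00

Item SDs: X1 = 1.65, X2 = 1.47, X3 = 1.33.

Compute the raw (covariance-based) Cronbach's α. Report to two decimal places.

Σσ²ᵢ = 1.65² + 1.47² + 1.33² = 6.6523
Covariances σ_ij = r_ij · s_i · s_j:
  σ(X1,X2) = 0.26 × 1.65 × 1.47 = 0.6306
  σ(X1,X3) = 0.44 × 1.65 × 1.33 = 0.9656
  σ(X2,X3) = 0.57 × 1.47 × 1.33 = 1.1144
σ²_T = Σσ²ᵢ + 2·Σσ_ij = 6.6523 + 2 × 2.7106 = 12.0735
α = (3/2)·(1 − 6.6523/12.0735) = 0.67

α = 0.67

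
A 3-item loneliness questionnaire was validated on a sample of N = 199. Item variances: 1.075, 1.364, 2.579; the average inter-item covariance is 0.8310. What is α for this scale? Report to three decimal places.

α = 0.748

sum of item variances = 1.075 + 1.364 + 2.579 = 5.018
Sum of the 3 distinct covariances = 3 × 0.8310 = 2.4930
Var(T) = sum of item variances + 2·Σcov = 5.018 + 2 × 2.4930 = 10.0040
α = (3/2)·(1 − 5.018/10.0040) = 0.748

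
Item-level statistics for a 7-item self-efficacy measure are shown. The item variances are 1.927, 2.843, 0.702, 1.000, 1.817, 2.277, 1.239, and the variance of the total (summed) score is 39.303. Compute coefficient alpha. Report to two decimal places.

ΣVar(i) = 1.927 + 2.843 + 0.702 + 1.000 + 1.817 + 2.277 + 1.239 = 11.805
α = (k/(k−1))·(1 − ΣVar(i)/σ²_T) = (7/6)·(1 − 11.805/39.303) = 0.82

coefficient alpha = 0.82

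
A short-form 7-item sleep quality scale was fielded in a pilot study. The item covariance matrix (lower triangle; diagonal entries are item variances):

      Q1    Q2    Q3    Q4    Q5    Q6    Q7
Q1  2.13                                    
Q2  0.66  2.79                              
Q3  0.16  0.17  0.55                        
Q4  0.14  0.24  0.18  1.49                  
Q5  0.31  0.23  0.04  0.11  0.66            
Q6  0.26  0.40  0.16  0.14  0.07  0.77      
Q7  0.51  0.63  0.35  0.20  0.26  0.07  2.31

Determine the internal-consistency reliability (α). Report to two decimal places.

α = 0.58

sum of item variances = 2.13 + 2.79 + 0.55 + 1.49 + 0.66 + 0.77 + 2.31 = 10.70
Sum of the distinct covariances = 5.29
σ²_total = 10.70 + 2 × 5.29 = 21.28
α = (k/(k−1))·(1 − sum of item variances/σ²_total) = (7/6)·(1 − 10.70/21.28) = 0.58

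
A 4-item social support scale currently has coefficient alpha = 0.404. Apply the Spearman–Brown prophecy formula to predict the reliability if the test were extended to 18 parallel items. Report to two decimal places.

Length factor m = 18/4 = 4.5000
α' = m·α / (1 + (m−1)·α)
   = 18/4 × 0.404 / (1 + (18/4 − 1) × 0.404)
   = 1.8180 / 2.4140 = 0.75

predicted reliability = 0.75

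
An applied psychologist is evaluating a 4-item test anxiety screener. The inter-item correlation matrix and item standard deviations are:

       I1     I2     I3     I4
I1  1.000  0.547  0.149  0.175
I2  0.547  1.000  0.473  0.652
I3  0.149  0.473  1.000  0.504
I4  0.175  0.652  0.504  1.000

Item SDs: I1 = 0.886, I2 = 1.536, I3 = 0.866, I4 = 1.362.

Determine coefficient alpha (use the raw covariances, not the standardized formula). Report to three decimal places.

α = 0.747

Σσ²ᵢ = 0.886² + 1.536² + 0.866² + 1.362² = 5.7493
Covariances σ_ij = r_ij · s_i · s_j:
  σ(I1,I2) = 0.547 × 0.886 × 1.536 = 0.7444
  σ(I1,I3) = 0.149 × 0.886 × 0.866 = 0.1143
  σ(I1,I4) = 0.175 × 0.886 × 1.362 = 0.2112
  σ(I2,I3) = 0.473 × 1.536 × 0.866 = 0.6292
  σ(I2,I4) = 0.652 × 1.536 × 1.362 = 1.3640
  σ(I3,I4) = 0.504 × 0.866 × 1.362 = 0.5945
σ²_T = Σσ²ᵢ + 2·Σσ_ij = 5.7493 + 2 × 3.6576 = 13.0645
α = (4/3)·(1 − 5.7493/13.0645) = 0.747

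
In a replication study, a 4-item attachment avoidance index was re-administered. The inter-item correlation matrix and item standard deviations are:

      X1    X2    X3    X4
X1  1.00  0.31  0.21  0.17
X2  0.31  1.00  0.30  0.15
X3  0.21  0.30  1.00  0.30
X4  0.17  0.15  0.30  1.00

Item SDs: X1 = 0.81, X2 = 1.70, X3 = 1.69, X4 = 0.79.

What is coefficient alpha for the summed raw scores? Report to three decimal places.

coefficient alpha = 0.526

Σσ²ᵢ = 0.81² + 1.70² + 1.69² + 0.79² = 7.0263
Covariances σ_ij = r_ij · s_i · s_j:
  σ(X1,X2) = 0.31 × 0.81 × 1.70 = 0.4269
  σ(X1,X3) = 0.21 × 0.81 × 1.69 = 0.2875
  σ(X1,X4) = 0.17 × 0.81 × 0.79 = 0.1088
  σ(X2,X3) = 0.30 × 1.70 × 1.69 = 0.8619
  σ(X2,X4) = 0.15 × 1.70 × 0.79 = 0.2015
  σ(X3,X4) = 0.30 × 1.69 × 0.79 = 0.4005
σ²_T = Σσ²ᵢ + 2·Σσ_ij = 7.0263 + 2 × 2.2871 = 11.6005
α = (4/3)·(1 − 7.0263/11.6005) = 0.526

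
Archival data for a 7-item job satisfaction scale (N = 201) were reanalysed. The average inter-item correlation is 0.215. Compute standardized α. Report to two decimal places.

standardized α = 0.66

Standardized α = k·r̄ / (1 + (k−1)·r̄) = 7 × 0.215 / (1 + 6 × 0.215)
  = 1.5050 / 2.2900 = 0.66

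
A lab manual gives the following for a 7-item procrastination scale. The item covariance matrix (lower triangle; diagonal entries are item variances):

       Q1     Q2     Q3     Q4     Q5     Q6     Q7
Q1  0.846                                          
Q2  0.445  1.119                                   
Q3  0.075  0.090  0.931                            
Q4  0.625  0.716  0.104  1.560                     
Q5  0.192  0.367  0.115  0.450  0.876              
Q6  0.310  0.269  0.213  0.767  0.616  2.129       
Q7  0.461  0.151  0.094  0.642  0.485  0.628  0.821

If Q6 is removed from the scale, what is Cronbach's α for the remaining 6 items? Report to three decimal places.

α = 0.744

Remaining items: Q1, Q2, Q3, Q4, Q5, Q7 (k = 6).
sum of item variances = 0.846 + 1.119 + 0.931 + 1.560 + 0.876 + 0.821 = 6.153
σ²_total = 6.153 + 2 × 5.012 = 16.177
α (item deleted) = (6/5)·(1 − 6.153/16.177) = 0.744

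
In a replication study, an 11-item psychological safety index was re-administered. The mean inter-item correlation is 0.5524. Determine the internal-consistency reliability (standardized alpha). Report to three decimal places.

α = 0.931

Standardized α = k·r̄ / (1 + (k−1)·r̄) = 11 × 0.5524 / (1 + 10 × 0.5524)
  = 6.0764 / 6.5240 = 0.931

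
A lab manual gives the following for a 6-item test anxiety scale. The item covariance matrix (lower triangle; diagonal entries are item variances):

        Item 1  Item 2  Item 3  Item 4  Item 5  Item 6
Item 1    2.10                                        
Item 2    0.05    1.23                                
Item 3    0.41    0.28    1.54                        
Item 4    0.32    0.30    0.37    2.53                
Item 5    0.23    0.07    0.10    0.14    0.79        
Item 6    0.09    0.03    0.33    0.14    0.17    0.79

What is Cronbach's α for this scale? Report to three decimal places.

α = 0.484

Σσᵢ² = 2.10 + 1.23 + 1.54 + 2.53 + 0.79 + 0.79 = 8.98
Sum of the distinct covariances = 3.03
Var(T) = 8.98 + 2 × 3.03 = 15.04
α = (k/(k−1))·(1 − Σσᵢ²/Var(T)) = (6/5)·(1 − 8.98/15.04) = 0.484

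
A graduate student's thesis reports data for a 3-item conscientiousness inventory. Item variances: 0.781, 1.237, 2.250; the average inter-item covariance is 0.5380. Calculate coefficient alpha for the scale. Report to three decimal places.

α = 0.646

sum of item variances = 0.781 + 1.237 + 2.250 = 4.268
Sum of the 3 distinct covariances = 3 × 0.5380 = 1.6140
total variance = sum of item variances + 2·Σcov = 4.268 + 2 × 1.6140 = 7.4960
α = (3/2)·(1 − 4.268/7.4960) = 0.646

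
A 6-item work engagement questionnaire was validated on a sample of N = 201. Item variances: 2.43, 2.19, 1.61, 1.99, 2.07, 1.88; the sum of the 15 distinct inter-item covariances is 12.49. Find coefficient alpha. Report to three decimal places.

sum of item variances = 2.43 + 2.19 + 1.61 + 1.99 + 2.07 + 1.88 = 12.17
Sum of distinct covariances = 12.49
σ²_total = sum of item variances + 2·Σcov = 12.17 + 2 × 12.49 = 37.15
α = (6/5)·(1 − 12.17/37.15) = 0.807

α = 0.807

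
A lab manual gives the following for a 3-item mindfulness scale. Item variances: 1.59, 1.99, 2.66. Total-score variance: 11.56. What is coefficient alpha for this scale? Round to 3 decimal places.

α = 0.690

Σσᵢ² = 1.59 + 1.99 + 2.66 = 6.24
α = (k/(k−1))·(1 − Σσᵢ²/total variance) = (3/2)·(1 − 6.24/11.56) = 0.690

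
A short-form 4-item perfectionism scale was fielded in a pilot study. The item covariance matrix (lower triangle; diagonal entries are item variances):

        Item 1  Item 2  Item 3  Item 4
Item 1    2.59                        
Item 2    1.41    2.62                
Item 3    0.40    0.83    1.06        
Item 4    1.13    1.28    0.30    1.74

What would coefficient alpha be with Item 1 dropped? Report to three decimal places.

Remaining items: Item 2, Item 3, Item 4 (k = 3).
Σσ²ᵢ = 2.62 + 1.06 + 1.74 = 5.42
σ²_total = 5.42 + 2 × 2.41 = 10.24
α (item deleted) = (3/2)·(1 − 5.42/10.24) = 0.706

α = 0.706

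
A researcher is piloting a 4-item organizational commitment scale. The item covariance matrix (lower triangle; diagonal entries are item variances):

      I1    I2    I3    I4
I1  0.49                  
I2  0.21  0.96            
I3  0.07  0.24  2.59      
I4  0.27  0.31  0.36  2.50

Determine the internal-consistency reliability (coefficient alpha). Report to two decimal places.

Σσ²ᵢ = 0.49 + 0.96 + 2.59 + 2.50 = 6.54
Sum of off-diagonal covariances = 1.46
σ²_total = 6.54 + 2 × 1.46 = 9.46
α = (k/(k−1))·(1 − Σσ²ᵢ/σ²_total) = (4/3)·(1 − 6.54/9.46) = 0.41

α = 0.41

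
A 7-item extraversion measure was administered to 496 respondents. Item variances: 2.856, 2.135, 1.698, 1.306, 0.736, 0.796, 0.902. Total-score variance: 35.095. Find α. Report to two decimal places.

α = 0.82

Σσᵢ² = 2.856 + 2.135 + 1.698 + 1.306 + 0.736 + 0.796 + 0.902 = 10.429
α = (k/(k−1))·(1 − Σσᵢ²/σ²_T) = (7/6)·(1 − 10.429/35.095) = 0.82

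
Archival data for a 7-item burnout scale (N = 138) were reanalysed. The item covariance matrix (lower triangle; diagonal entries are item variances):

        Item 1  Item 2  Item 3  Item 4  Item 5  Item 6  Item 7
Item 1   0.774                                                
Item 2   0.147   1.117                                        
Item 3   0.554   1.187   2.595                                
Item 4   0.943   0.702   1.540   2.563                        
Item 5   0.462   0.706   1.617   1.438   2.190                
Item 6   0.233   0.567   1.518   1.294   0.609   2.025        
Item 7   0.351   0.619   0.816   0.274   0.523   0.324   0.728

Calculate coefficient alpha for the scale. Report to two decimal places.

sum of item variances = 0.774 + 1.117 + 2.595 + 2.563 + 2.190 + 2.025 + 0.728 = 11.992
Σ_{i<j} σ_ij = 16.424
total variance = 11.992 + 2 × 16.424 = 44.840
α = (k/(k−1))·(1 − sum of item variances/total variance) = (7/6)·(1 − 11.992/44.840) = 0.85

α = 0.85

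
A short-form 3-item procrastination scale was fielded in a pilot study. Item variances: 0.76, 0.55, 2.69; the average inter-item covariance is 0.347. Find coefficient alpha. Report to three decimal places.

α = 0.513

Σσᵢ² = 0.76 + 0.55 + 2.69 = 4.00
Sum of the 3 distinct covariances = 3 × 0.347 = 1.041
σ²_T = Σσᵢ² + 2·Σcov = 4.00 + 2 × 1.041 = 6.082
α = (3/2)·(1 − 4.00/6.082) = 0.513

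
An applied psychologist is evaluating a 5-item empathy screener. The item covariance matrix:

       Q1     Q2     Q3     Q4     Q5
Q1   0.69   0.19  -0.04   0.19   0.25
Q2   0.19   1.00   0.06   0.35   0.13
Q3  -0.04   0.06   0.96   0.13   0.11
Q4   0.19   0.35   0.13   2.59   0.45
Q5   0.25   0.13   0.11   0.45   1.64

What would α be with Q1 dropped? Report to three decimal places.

α = 0.379

Remaining items: Q2, Q3, Q4, Q5 (k = 4).
Σσᵢ² = 1.00 + 0.96 + 2.59 + 1.64 = 6.19
σ²_total = 6.19 + 2 × 1.23 = 8.65
α (item deleted) = (4/3)·(1 − 6.19/8.65) = 0.379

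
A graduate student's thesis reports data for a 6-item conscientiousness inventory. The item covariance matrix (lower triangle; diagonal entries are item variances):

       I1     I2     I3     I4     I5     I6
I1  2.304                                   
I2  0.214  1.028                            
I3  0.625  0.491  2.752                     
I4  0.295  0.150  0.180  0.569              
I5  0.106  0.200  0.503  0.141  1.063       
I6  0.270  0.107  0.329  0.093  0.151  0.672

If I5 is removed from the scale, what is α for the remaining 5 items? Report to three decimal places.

Remaining items: I1, I2, I3, I4, I6 (k = 5).
Σσ²ᵢ = 2.304 + 1.028 + 2.752 + 0.569 + 0.672 = 7.325
total variance = 7.325 + 2 × 2.754 = 12.833
α (item deleted) = (5/4)·(1 − 7.325/12.833) = 0.537

α = 0.537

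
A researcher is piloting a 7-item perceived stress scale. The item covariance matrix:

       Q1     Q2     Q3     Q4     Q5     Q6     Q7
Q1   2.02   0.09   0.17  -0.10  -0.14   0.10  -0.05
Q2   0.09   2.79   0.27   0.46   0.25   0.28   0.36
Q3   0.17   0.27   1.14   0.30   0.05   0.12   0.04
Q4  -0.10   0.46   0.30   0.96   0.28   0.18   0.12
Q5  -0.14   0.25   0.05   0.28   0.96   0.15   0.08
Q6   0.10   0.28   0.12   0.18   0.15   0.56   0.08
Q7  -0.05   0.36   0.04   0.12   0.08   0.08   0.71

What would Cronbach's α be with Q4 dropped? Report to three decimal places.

Cronbach's α = 0.374

Remaining items: Q1, Q2, Q3, Q5, Q6, Q7 (k = 6).
ΣVar(i) = 2.02 + 2.79 + 1.14 + 0.96 + 0.56 + 0.71 = 8.18
σ²_T = 8.18 + 2 × 1.85 = 11.88
α (item deleted) = (6/5)·(1 − 8.18/11.88) = 0.374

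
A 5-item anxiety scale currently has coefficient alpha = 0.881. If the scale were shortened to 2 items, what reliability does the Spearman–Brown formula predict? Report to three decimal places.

Length factor m = 2/5 = 0.4000
α' = m·α / (1 − (1−m)·α)
   = 2/5 × 0.881 / (1 − (1 − 2/5) × 0.881)
   = 0.3524 / 0.4714 = 0.748

predicted reliability = 0.748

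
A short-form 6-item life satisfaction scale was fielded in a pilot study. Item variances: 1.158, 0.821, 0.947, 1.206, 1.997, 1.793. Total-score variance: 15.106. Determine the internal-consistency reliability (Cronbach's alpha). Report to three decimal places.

α = 0.571

sum of item variances = 1.158 + 0.821 + 0.947 + 1.206 + 1.997 + 1.793 = 7.922
α = (k/(k−1))·(1 − sum of item variances/total variance) = (6/5)·(1 − 7.922/15.106) = 0.571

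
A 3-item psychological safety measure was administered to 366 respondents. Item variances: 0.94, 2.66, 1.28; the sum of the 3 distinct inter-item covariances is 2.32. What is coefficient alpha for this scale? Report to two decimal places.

α = 0.73

Σσᵢ² = 0.94 + 2.66 + 1.28 = 4.88
Sum of distinct covariances = 2.32
σ²_T = Σσᵢ² + 2·Σcov = 4.88 + 2 × 2.32 = 9.52
α = (3/2)·(1 − 4.88/9.52) = 0.73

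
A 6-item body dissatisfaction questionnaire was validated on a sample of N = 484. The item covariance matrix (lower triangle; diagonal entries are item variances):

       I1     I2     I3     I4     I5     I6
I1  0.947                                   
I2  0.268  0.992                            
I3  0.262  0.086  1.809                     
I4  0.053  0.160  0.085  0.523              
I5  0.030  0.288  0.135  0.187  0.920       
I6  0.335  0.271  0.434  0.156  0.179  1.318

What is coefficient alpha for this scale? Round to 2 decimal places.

Σσ²ᵢ = 0.947 + 0.992 + 1.809 + 0.523 + 0.920 + 1.318 = 6.509
Σ_{i<j} σ_ij = 2.929
σ²_T = 6.509 + 2 × 2.929 = 12.367
α = (k/(k−1))·(1 − Σσ²ᵢ/σ²_T) = (6/5)·(1 − 6.509/12.367) = 0.57

coefficient alpha = 0.57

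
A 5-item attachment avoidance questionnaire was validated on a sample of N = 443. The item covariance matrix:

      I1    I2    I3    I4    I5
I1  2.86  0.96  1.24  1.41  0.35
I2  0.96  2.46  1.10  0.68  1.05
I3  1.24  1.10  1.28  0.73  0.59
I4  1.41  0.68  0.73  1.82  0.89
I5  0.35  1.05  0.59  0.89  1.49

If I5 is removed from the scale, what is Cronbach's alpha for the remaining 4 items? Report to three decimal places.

α = 0.790

Remaining items: I1, I2, I3, I4 (k = 4).
Σσ²ᵢ = 2.86 + 2.46 + 1.28 + 1.82 = 8.42
total variance = 8.42 + 2 × 6.12 = 20.66
α (item deleted) = (4/3)·(1 − 8.42/20.66) = 0.790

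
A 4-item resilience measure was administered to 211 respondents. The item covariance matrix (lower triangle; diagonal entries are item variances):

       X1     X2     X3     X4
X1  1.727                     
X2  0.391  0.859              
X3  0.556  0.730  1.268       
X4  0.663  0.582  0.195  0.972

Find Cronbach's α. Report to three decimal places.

Cronbach's α = 0.752

Σσᵢ² = 1.727 + 0.859 + 1.268 + 0.972 = 4.826
Σ_{i<j} σ_ij = 3.117
σ²_total = 4.826 + 2 × 3.117 = 11.060
α = (k/(k−1))·(1 − Σσᵢ²/σ²_total) = (4/3)·(1 − 4.826/11.060) = 0.752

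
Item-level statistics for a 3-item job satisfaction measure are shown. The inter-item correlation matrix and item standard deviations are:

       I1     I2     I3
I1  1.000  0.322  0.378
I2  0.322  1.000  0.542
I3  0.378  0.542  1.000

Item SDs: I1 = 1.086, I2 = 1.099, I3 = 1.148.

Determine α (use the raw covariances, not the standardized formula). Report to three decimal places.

α = 0.681

Σσ²ᵢ = 1.086² + 1.099² + 1.148² = 3.7051
Covariances σ_ij = r_ij · s_i · s_j:
  σ(I1,I2) = 0.322 × 1.086 × 1.099 = 0.3843
  σ(I1,I3) = 0.378 × 1.086 × 1.148 = 0.4713
  σ(I2,I3) = 0.542 × 1.099 × 1.148 = 0.6838
σ²_T = Σσ²ᵢ + 2·Σσ_ij = 3.7051 + 2 × 1.5394 = 6.7839
α = (3/2)·(1 − 3.7051/6.7839) = 0.681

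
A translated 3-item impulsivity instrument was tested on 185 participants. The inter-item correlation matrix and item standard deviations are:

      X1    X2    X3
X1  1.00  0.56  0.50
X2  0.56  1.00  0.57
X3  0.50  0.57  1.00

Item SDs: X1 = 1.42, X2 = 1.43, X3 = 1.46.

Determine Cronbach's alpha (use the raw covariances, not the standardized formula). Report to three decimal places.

Σσ²ᵢ = 1.42² + 1.43² + 1.46² = 6.1929
Covariances σ_ij = r_ij · s_i · s_j:
  σ(X1,X2) = 0.56 × 1.42 × 1.43 = 1.1371
  σ(X1,X3) = 0.50 × 1.42 × 1.46 = 1.0366
  σ(X2,X3) = 0.57 × 1.43 × 1.46 = 1.1900
σ²_T = Σσ²ᵢ + 2·Σσ_ij = 6.1929 + 2 × 3.3637 = 12.9203
α = (3/2)·(1 − 6.1929/12.9203) = 0.781

α = 0.781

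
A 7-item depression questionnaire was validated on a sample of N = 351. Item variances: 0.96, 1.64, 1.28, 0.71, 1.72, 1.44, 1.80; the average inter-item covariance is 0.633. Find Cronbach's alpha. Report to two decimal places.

Cronbach's alpha = 0.86

sum of item variances = 0.96 + 1.64 + 1.28 + 0.71 + 1.72 + 1.44 + 1.80 = 9.55
Sum of the 21 distinct covariances = 21 × 0.633 = 13.293
σ²_total = sum of item variances + 2·Σcov = 9.55 + 2 × 13.293 = 36.136
α = (7/6)·(1 − 9.55/36.136) = 0.86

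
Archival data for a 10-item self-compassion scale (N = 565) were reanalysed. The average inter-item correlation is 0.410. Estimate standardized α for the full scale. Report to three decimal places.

Standardized α = k·r̄ / (1 + (k−1)·r̄) = 10 × 0.410 / (1 + 9 × 0.410)
  = 4.1000 / 4.6900 = 0.874

standardized α = 0.874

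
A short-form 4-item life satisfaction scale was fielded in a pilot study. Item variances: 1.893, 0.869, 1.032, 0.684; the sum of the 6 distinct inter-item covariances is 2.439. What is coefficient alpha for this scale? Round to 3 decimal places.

coefficient alpha = 0.695

Σσᵢ² = 1.893 + 0.869 + 1.032 + 0.684 = 4.478
Sum of distinct covariances = 2.439
σ²_total = Σσᵢ² + 2·Σcov = 4.478 + 2 × 2.439 = 9.356
α = (4/3)·(1 − 4.478/9.356) = 0.695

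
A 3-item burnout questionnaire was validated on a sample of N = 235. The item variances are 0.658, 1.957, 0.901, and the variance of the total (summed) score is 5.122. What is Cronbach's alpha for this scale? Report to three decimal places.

Σσ²ᵢ = 0.658 + 1.957 + 0.901 = 3.516
α = (k/(k−1))·(1 − Σσ²ᵢ/Var(T)) = (3/2)·(1 − 3.516/5.122) = 0.470

α = 0.470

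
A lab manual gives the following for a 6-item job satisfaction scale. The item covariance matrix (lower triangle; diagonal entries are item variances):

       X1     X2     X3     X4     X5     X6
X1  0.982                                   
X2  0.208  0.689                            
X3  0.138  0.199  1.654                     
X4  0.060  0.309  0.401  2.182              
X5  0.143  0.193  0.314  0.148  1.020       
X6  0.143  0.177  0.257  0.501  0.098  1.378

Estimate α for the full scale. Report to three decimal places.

α = 0.545

ΣVar(i) = 0.982 + 0.689 + 1.654 + 2.182 + 1.020 + 1.378 = 7.905
Sum of the distinct covariances = 3.289
σ²_T = 7.905 + 2 × 3.289 = 14.483
α = (k/(k−1))·(1 − ΣVar(i)/σ²_T) = (6/5)·(1 − 7.905/14.483) = 0.545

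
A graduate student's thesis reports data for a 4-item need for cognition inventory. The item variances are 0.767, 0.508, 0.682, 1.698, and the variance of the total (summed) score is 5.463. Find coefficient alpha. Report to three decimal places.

α = 0.441

ΣVar(i) = 0.767 + 0.508 + 0.682 + 1.698 = 3.655
α = (k/(k−1))·(1 − ΣVar(i)/Var(T)) = (4/3)·(1 − 3.655/5.463) = 0.441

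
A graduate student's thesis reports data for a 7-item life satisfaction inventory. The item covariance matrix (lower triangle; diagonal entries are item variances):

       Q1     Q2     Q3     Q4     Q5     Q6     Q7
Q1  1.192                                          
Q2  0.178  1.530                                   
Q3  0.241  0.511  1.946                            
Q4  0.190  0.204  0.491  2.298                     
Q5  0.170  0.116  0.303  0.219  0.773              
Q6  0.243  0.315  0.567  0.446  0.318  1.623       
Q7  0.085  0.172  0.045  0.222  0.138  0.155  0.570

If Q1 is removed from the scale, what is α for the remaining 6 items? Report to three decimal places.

α = 0.590

Remaining items: Q2, Q3, Q4, Q5, Q6, Q7 (k = 6).
Σσ²ᵢ = 1.530 + 1.946 + 2.298 + 0.773 + 1.623 + 0.570 = 8.740
σ²_total = 8.740 + 2 × 4.222 = 17.184
α (item deleted) = (6/5)·(1 − 8.740/17.184) = 0.590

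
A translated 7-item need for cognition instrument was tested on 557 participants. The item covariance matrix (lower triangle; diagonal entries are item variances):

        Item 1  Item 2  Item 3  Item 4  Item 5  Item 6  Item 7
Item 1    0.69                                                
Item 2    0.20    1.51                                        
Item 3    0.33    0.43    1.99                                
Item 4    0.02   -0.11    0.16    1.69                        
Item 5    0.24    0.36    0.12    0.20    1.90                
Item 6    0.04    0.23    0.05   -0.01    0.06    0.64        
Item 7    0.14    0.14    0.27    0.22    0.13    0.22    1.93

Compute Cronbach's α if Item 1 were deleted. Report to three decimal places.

α = 0.406

Remaining items: Item 2, Item 3, Item 4, Item 5, Item 6, Item 7 (k = 6).
ΣVar(i) = 1.51 + 1.99 + 1.69 + 1.90 + 0.64 + 1.93 = 9.66
σ²_total = 9.66 + 2 × 2.47 = 14.60
α (item deleted) = (6/5)·(1 − 9.66/14.60) = 0.406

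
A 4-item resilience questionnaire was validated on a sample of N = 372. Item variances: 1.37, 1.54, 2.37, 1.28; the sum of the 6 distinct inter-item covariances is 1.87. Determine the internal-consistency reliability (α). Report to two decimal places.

α = 0.48

sum of item variances = 1.37 + 1.54 + 2.37 + 1.28 = 6.56
Sum of distinct covariances = 1.87
σ²_T = sum of item variances + 2·Σcov = 6.56 + 2 × 1.87 = 10.30
α = (4/3)·(1 − 6.56/10.30) = 0.48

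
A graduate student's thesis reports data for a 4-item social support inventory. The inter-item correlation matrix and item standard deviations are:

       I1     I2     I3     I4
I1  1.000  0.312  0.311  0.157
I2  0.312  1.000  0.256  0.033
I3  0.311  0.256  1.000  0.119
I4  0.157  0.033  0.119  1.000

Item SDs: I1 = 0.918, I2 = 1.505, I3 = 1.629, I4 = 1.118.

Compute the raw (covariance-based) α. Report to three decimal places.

Σσ²ᵢ = 0.918² + 1.505² + 1.629² + 1.118² = 7.0113
Covariances σ_ij = r_ij · s_i · s_j:
  σ(I1,I2) = 0.312 × 0.918 × 1.505 = 0.4311
  σ(I1,I3) = 0.311 × 0.918 × 1.629 = 0.4651
  σ(I1,I4) = 0.157 × 0.918 × 1.118 = 0.1611
  σ(I2,I3) = 0.256 × 1.505 × 1.629 = 0.6276
  σ(I2,I4) = 0.033 × 1.505 × 1.118 = 0.0555
  σ(I3,I4) = 0.119 × 1.629 × 1.118 = 0.2167
σ²_T = Σσ²ᵢ + 2·Σσ_ij = 7.0113 + 2 × 1.9571 = 10.9255
α = (4/3)·(1 − 7.0113/10.9255) = 0.478

α = 0.478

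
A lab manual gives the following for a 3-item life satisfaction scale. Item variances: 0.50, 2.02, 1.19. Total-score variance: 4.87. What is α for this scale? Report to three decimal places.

sum of item variances = 0.50 + 2.02 + 1.19 = 3.71
α = (k/(k−1))·(1 − sum of item variances/σ²_T) = (3/2)·(1 − 3.71/4.87) = 0.357

α = 0.357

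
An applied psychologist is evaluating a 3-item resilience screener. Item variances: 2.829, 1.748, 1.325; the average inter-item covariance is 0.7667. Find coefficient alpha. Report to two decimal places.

α = 0.66

sum of item variances = 2.829 + 1.748 + 1.325 = 5.902
Sum of the 3 distinct covariances = 3 × 0.7667 = 2.3001
Var(T) = sum of item variances + 2·Σcov = 5.902 + 2 × 2.3001 = 10.5022
α = (3/2)·(1 − 5.902/10.5022) = 0.66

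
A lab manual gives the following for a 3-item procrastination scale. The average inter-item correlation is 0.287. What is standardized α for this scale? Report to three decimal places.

α = 0.547

Standardized α = k·r̄ / (1 + (k−1)·r̄) = 3 × 0.287 / (1 + 2 × 0.287)
  = 0.8610 / 1.5740 = 0.547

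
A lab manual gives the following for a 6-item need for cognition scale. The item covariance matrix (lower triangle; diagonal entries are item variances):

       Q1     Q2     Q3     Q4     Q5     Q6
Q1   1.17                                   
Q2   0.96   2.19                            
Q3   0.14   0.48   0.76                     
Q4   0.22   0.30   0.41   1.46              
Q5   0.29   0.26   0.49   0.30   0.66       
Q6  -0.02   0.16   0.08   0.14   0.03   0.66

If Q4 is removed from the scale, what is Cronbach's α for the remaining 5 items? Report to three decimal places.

Cronbach's α = 0.642

Remaining items: Q1, Q2, Q3, Q5, Q6 (k = 5).
sum of item variances = 1.17 + 2.19 + 0.76 + 0.66 + 0.66 = 5.44
σ²_total = 5.44 + 2 × 2.87 = 11.18
α (item deleted) = (5/4)·(1 − 5.44/11.18) = 0.642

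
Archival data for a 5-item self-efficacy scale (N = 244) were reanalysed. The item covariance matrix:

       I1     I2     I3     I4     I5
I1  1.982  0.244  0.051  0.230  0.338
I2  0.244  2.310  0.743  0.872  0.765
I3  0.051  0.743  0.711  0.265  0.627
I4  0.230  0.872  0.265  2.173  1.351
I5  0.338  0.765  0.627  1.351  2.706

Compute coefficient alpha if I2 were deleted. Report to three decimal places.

Remaining items: I1, I3, I4, I5 (k = 4).
Σσ²ᵢ = 1.982 + 0.711 + 2.173 + 2.706 = 7.572
total variance = 7.572 + 2 × 2.862 = 13.296
α (item deleted) = (4/3)·(1 − 7.572/13.296) = 0.574

α = 0.574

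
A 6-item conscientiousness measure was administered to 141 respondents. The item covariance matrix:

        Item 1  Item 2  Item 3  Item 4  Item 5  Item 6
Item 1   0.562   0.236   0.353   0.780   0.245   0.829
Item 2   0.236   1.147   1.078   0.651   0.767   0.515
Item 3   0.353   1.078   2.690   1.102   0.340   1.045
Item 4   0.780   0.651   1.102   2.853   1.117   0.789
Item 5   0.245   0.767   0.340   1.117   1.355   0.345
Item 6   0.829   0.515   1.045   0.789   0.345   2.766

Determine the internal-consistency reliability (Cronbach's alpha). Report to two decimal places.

ΣVar(i) = 0.562 + 1.147 + 2.690 + 2.853 + 1.355 + 2.766 = 11.373
Sum of off-diagonal covariances = 10.192
Var(T) = 11.373 + 2 × 10.192 = 31.757
α = (k/(k−1))·(1 − ΣVar(i)/Var(T)) = (6/5)·(1 − 11.373/31.757) = 0.77

α = 0.77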